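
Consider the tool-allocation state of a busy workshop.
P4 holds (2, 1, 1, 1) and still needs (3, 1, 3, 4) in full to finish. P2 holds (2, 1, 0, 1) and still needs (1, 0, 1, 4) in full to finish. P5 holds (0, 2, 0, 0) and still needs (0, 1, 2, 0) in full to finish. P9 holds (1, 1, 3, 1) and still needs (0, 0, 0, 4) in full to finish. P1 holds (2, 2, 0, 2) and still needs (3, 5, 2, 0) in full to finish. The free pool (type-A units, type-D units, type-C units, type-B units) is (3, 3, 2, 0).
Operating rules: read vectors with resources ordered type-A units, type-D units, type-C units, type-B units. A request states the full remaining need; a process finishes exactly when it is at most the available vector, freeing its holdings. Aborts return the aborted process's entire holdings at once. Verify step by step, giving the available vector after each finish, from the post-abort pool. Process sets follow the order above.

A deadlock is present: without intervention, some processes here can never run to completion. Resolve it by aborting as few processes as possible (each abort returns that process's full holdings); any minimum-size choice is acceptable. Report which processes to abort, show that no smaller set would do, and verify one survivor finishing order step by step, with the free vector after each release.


Minimum abort set: P2 and P9.
Key observation: P4 had no path to completion before; after the abort of P2 and P9 ((3, 2, 3, 2) returned), step 2 is where it fits.
No one abort is enough; case by case: P4 alone leaves P2 blocked (short on type-B units); P2 alone leaves P4 blocked (short on type-C units and type-B units); P5 alone leaves P4 blocked (short on type-C units and type-B units); P9 alone leaves P4 blocked (short on type-B units); P1 alone leaves P4 blocked (short on type-C units and type-B units).
The survivors complete as P1, P4, P5. Check, step by step (starting from the post-abort pool):
  pool = (6, 5, 5, 2)
  run P1 (needs (3, 5, 2, 0), free (6, 5, 5, 2)); after release of (2, 2, 0, 2) the pool is (8, 7, 5, 4)
  run P4 (needs (3, 1, 3, 4), free (8, 7, 5, 4)); after release of (2, 1, 1, 1) the pool is (10, 8, 6, 5)
  run P5 (needs (0, 1, 2, 0), free (10, 8, 6, 5)); after release of (0, 2, 0, 0) the pool is (10, 10, 6, 5)


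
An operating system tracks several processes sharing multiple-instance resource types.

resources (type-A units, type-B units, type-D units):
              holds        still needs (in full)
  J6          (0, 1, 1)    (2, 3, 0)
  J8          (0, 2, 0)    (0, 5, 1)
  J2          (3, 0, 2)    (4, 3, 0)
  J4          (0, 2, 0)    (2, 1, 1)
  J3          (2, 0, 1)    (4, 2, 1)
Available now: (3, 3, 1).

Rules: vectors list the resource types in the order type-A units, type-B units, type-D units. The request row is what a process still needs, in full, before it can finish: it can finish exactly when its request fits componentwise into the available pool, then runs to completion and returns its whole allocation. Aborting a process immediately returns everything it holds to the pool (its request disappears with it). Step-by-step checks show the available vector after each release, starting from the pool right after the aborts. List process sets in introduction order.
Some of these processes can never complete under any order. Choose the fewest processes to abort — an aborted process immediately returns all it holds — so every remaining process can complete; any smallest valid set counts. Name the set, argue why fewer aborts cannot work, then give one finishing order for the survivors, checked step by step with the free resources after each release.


Minimum abort set: J3.
Key observation: J2 was stuck for good until J3 gave back (2, 0, 1); in the order shown it finishes at step 4.
Minimality: the empty abort set fails — the state is deadlocked as it stands.
Survivors finish in the order: J6, J4, J8, J2. Walking it through (pool after the aborts first):
  pool = (5, 3, 2)
  J6: need (2, 3, 0) fits (5, 3, 2); releases (0, 1, 1), pool now (5, 4, 3)
  J4: need (2, 1, 1) fits (5, 4, 3); releases (0, 2, 0), pool now (5, 6, 3)
  J8: need (0, 5, 1) fits (5, 6, 3); releases (0, 2, 0), pool now (5, 8, 3)
  J2: need (4, 3, 0) fits (5, 8, 3); releases (3, 0, 2), pool now (8, 8, 5)


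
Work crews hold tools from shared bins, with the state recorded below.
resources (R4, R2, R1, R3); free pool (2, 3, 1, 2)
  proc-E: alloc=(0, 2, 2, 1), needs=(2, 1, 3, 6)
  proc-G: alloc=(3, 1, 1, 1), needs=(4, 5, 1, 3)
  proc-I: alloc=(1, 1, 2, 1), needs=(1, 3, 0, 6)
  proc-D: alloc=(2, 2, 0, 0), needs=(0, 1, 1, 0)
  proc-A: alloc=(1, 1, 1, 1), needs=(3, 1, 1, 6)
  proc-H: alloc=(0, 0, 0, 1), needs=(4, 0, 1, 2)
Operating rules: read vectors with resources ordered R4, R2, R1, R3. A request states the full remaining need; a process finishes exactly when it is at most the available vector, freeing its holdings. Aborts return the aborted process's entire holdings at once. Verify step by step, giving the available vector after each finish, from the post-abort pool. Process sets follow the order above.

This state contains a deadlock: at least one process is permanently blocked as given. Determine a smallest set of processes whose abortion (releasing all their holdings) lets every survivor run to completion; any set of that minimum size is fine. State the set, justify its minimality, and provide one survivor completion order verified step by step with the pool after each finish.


Minimum abort set: proc-E and proc-A.
Key observation: aborting proc-E and proc-A returns (1, 3, 3, 2), and proc-I — hopeless before — runs at step 4 with the returned capacity in the pool.
Minimality, checking each single-abort alternative: proc-E alone leaves proc-I blocked (short on R3); proc-G alone leaves proc-E blocked (short on R1 and R3); proc-I alone leaves proc-E blocked (short on R3); proc-D alone leaves proc-E blocked (short on R1 and R3); proc-A alone leaves proc-E blocked (short on R3); proc-H alone leaves proc-E blocked (short on R1 and R3).
Survivors finish in the order: proc-D, proc-H, proc-G, proc-I. Step-by-step check (pool after the aborts first):
  pool = (3, 6, 4, 4)
  proc-D: need (0, 1, 1, 0) fits (3, 6, 4, 4); releases (2, 2, 0, 0), pool now (5, 8, 4, 4)
  proc-H: need (4, 0, 1, 2) fits (5, 8, 4, 4); releases (0, 0, 0, 1), pool now (5, 8, 4, 5)
  proc-G: need (4, 5, 1, 3) fits (5, 8, 4, 5); releases (3, 1, 1, 1), pool now (8, 9, 5, 6)
  proc-I: need (1, 3, 0, 6) fits (8, 9, 5, 6); releases (1, 1, 2, 1), pool now (9, 10, 7, 7)


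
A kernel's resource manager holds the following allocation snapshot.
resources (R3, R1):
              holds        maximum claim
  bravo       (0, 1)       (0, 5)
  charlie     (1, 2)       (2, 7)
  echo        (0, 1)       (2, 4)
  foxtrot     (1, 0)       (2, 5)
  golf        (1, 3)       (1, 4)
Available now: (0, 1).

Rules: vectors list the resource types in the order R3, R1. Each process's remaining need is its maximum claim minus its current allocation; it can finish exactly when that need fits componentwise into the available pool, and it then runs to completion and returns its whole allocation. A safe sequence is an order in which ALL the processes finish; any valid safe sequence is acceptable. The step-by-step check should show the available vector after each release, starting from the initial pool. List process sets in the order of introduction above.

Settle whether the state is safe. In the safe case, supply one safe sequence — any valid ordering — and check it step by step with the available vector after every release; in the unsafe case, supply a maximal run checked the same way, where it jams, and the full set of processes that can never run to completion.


The state is SAFE; one workable sequence: golf, bravo, charlie, echo, foxtrot.
Key observation: at golf the run first touches a limit — (0, 1) against (0, 1), exact on a resource it actually requests.
Step-by-step check:
  pool = (0, 1)
  run golf (needs (0, 1), free (0, 1)); after release of (1, 3) the pool is (1, 4)
  run bravo (needs (0, 4), free (1, 4)); after release of (0, 1) the pool is (1, 5)
  run charlie (needs (1, 5), free (1, 5)); after release of (1, 2) the pool is (2, 7)
  run echo (needs (2, 3), free (2, 7)); after release of (0, 1) the pool is (2, 8)
  run foxtrot (needs (1, 5), free (2, 8)); after release of (1, 0) the pool is (3, 8)


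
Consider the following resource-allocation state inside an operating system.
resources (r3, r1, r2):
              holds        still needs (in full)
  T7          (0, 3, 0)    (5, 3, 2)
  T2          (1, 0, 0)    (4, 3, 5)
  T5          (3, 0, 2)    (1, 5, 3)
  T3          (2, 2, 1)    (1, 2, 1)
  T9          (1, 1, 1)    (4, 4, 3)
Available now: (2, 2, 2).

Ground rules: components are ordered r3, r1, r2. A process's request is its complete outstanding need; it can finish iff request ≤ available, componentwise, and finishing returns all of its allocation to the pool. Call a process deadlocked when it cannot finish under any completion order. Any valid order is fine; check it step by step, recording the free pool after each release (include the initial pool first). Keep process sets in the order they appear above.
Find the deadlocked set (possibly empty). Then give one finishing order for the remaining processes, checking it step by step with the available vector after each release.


The deadlocked set is empty.
Key observation: starting with T3, each completion frees enough for the next — no one is permanently blocked.
The rest can finish in the order T3, T9, T5, T2, T7. Step-by-step check:
  pool = (2, 2, 2)
  run T3 (needs (1, 2, 1), free (2, 2, 2)); after release of (2, 2, 1) the pool is (4, 4, 3)
  run T9 (needs (4, 4, 3), free (4, 4, 3)); after release of (1, 1, 1) the pool is (5, 5, 4)
  run T5 (needs (1, 5, 3), free (5, 5, 4)); after release of (3, 0, 2) the pool is (8, 5, 6)
  run T2 (needs (4, 3, 5), free (8, 5, 6)); after release of (1, 0, 0) the pool is (9, 5, 6)
  run T7 (needs (5, 3, 2), free (9, 5, 6)); after release of (0, 3, 0) the pool is (9, 8, 6)


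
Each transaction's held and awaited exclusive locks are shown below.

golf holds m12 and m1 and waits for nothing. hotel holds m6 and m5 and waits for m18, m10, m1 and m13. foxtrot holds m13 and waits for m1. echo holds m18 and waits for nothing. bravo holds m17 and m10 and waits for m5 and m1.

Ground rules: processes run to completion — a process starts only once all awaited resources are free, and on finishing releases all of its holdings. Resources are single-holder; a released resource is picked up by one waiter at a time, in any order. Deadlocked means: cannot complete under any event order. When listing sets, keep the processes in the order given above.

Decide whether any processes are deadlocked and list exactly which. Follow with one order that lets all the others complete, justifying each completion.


Deadlocked set: hotel and bravo.
Key observation: the cycle hotel -> bravo -> hotel can never break — each member waits on the next; no other process is dragged down with it.
A valid finishing order for the others: golf, echo, foxtrot.
Step-by-step check:
  golf: no waits; runs immediately, freeing m12 and m1
  echo: no waits; runs immediately, freeing m18
  run foxtrot (all its waits — m1 — are resolved); releases m13


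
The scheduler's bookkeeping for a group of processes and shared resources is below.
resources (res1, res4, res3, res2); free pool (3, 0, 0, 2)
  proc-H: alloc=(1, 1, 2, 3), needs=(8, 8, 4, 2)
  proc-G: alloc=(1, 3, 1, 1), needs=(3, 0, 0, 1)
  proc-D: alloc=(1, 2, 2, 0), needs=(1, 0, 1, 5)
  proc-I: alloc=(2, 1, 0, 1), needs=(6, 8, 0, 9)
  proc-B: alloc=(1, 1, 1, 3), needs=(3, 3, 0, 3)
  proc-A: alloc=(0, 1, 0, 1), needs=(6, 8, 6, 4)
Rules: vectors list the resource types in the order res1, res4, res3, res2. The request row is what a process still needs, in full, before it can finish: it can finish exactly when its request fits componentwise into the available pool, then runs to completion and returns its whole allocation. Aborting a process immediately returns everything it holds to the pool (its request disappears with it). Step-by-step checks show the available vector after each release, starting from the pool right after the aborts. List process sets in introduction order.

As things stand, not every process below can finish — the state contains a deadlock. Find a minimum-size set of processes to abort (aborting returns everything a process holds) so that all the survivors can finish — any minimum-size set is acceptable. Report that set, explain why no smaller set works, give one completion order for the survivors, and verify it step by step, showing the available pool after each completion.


Minimum abort set: proc-H and proc-I.
Key observation: proc-A could never have finished before the abort; with (3, 2, 2, 4) returned by proc-H and proc-I, it fits at step 4.
No one abort is enough; case by case: proc-H alone leaves proc-I blocked (short on res4); proc-G alone leaves proc-H blocked (short on res1 and res4); proc-D alone leaves proc-H blocked (short on res1 and res4); proc-I alone leaves proc-H blocked (short on res4); proc-B alone leaves proc-H blocked (short on res1 and res4); proc-A alone leaves proc-H blocked (short on res1 and res4).
The survivors complete as proc-D, proc-B, proc-G, proc-A. Step-by-step check (starting from the post-abort pool):
  pool = (6, 2, 2, 6)
  proc-D needs (1, 0, 1, 5) <= (6, 2, 2, 6) -> finishes; pool += (1, 2, 2, 0) = (7, 4, 4, 6)
  proc-B needs (3, 3, 0, 3) <= (7, 4, 4, 6) -> finishes; pool += (1, 1, 1, 3) = (8, 5, 5, 9)
  proc-G needs (3, 0, 0, 1) <= (8, 5, 5, 9) -> finishes; pool += (1, 3, 1, 1) = (9, 8, 6, 10)
  proc-A needs (6, 8, 6, 4) <= (9, 8, 6, 10) -> finishes; pool += (0, 1, 0, 1) = (9, 9, 6, 11)


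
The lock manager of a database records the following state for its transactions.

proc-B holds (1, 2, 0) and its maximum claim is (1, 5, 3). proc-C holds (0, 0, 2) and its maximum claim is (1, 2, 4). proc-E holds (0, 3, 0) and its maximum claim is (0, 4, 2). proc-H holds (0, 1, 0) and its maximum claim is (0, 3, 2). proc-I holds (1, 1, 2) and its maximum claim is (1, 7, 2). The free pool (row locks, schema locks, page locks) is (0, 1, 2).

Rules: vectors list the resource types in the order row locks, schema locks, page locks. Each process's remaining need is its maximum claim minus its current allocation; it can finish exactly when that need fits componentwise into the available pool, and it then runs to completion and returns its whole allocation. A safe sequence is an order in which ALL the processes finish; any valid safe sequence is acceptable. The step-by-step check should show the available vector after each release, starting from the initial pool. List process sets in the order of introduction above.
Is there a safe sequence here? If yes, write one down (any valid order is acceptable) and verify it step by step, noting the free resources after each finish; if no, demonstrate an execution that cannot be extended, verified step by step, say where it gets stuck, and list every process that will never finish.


UNSAFE — no complete ordering exists.
Key observation: after proc-E, proc-H the pool peaks at (0, 5, 2), and each blocked process is short somewhere: proc-B on page locks; proc-C on row locks; proc-I on schema locks.
Going as far as possible: proc-E, proc-H; after that, nothing fits. Check, step by step:
  pool = (0, 1, 2)
  proc-E: need (0, 1, 2) fits (0, 1, 2); releases (0, 3, 0), pool now (0, 4, 2)
  proc-H: need (0, 2, 2) fits (0, 4, 2); releases (0, 1, 0), pool now (0, 5, 2)
  blocked: proc-B wants (0, 3, 3), pool (0, 5, 2) — not enough page locks
  blocked: proc-C wants (1, 2, 2), pool (0, 5, 2) — not enough row locks
  blocked: proc-I wants (0, 6, 0), pool (0, 5, 2) — not enough schema locks
Processes that can never finish: proc-B, proc-C and proc-I.


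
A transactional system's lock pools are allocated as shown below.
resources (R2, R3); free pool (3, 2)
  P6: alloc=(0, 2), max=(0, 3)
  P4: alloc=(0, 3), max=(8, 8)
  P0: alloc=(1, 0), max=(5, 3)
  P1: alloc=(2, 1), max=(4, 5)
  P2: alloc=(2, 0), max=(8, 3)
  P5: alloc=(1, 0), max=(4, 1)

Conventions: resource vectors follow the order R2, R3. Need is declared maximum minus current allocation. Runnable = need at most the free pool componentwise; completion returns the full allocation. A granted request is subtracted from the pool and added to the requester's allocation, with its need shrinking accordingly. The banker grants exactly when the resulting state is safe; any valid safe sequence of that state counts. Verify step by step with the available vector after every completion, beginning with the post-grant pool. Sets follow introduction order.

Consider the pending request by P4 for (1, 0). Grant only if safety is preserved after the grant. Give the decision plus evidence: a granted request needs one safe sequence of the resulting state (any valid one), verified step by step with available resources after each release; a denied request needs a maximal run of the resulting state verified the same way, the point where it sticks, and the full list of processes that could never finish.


GRANT. The post-grant state is safe; one safe sequence: P6, P1, P5, P0, P2, P4.
Key observation: after the grant the pool drops to (2, 2), which still lets P6 finish first and unwind the rest.
Step-by-step check of the post-grant state:
  pool = (2, 2)
  P6: need (0, 1) fits (2, 2); releases (0, 2), pool now (2, 4)
  P1: need (2, 4) fits (2, 4); releases (2, 1), pool now (4, 5)
  P5: need (3, 1) fits (4, 5); releases (1, 0), pool now (5, 5)
  P0: need (4, 3) fits (5, 5); releases (1, 0), pool now (6, 5)
  P2: need (6, 3) fits (6, 5); releases (2, 0), pool now (8, 5)
  P4: need (7, 5) fits (8, 5); releases (1, 3), pool now (9, 8)


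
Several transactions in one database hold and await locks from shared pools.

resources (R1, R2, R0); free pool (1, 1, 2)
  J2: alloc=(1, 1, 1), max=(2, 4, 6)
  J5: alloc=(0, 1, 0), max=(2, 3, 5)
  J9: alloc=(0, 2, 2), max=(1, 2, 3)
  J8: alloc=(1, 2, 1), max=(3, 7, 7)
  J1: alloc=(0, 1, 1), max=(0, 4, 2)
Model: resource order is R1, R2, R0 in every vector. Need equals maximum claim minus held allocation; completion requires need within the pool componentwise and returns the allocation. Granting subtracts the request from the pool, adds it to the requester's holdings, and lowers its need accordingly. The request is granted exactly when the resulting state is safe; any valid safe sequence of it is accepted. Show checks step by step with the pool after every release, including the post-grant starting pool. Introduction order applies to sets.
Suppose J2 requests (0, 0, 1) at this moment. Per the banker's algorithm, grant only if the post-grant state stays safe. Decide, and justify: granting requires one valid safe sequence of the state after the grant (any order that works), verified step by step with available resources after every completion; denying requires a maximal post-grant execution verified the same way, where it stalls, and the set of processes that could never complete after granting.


GRANT — the state after the grant stays safe, e.g. via J9, J1, J2, J8, J5.
Key observation: the transfer keeps a workable pool ((1, 1, 1)); J9 starts the safe sequence.
Step-by-step check of the post-grant state:
  pool = (1, 1, 1)
  J9 needs (1, 0, 1) <= (1, 1, 1) -> finishes; pool += (0, 2, 2) = (1, 3, 3)
  J1 needs (0, 3, 1) <= (1, 3, 3) -> finishes; pool += (0, 1, 1) = (1, 4, 4)
  J2 needs (1, 3, 4) <= (1, 4, 4) -> finishes; pool += (1, 1, 2) = (2, 5, 6)
  J8 needs (2, 5, 6) <= (2, 5, 6) -> finishes; pool += (1, 2, 1) = (3, 7, 7)
  J5 needs (2, 2, 5) <= (3, 7, 7) -> finishes; pool += (0, 1, 0) = (3, 8, 7)


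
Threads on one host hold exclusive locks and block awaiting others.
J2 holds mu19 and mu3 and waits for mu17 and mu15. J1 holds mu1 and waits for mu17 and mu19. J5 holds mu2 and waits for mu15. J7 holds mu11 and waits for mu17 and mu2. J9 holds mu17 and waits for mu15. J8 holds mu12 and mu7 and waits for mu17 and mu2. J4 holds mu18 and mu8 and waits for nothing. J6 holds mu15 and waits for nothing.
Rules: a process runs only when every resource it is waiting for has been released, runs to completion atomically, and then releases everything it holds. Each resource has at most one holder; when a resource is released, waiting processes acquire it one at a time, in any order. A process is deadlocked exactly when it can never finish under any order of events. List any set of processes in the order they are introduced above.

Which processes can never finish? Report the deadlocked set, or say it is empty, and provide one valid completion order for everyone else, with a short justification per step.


Nothing here is deadlocked.
Key observation: the wait relation is loop-free; peeling off processes with no waits unwinds the whole state.
A valid finishing order for the others: J6, J5, J9, J4, J7, J2, J1, J8.
Walking it through:
  J6: no waits; runs immediately, freeing mu15
  J5: everything it awaited (mu15) is free; runs, freeing mu2
  J9: everything it awaited (mu15) is free; runs, freeing mu17
  J4: no waits; runs immediately, freeing mu18 and mu8
  J7: everything it awaited (mu17 and mu2) is free; runs, freeing mu11
  J2: everything it awaited (mu17 and mu15) is free; runs, freeing mu19 and mu3
  J1: everything it awaited (mu17 and mu19) is free; runs, freeing mu1
  J8: everything it awaited (mu17 and mu2) is free; runs, freeing mu12 and mu7


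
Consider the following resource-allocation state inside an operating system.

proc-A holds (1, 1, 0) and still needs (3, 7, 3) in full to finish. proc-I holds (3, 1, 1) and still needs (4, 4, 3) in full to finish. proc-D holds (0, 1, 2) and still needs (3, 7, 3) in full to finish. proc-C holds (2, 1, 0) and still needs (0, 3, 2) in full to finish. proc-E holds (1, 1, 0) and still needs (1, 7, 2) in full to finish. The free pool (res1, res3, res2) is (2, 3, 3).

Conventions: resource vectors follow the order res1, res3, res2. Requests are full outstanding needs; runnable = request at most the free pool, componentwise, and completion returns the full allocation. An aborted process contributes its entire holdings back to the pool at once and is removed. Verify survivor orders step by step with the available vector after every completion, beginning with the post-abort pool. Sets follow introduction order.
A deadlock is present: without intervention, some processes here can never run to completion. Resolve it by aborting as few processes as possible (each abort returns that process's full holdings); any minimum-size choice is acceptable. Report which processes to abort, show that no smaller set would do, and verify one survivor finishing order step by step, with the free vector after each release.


The answer: abort proc-A and proc-D.
Key observation: proc-E was stuck for good until proc-A and proc-D gave back (1, 2, 2); in the order shown it finishes at step 3.
Why nothing smaller works — every single abort fails: proc-A alone leaves proc-D blocked (short on res3); proc-I alone leaves proc-A blocked (short on res3); proc-D alone leaves proc-A blocked (short on res3); proc-C alone leaves proc-A blocked (short on res3); proc-E alone leaves proc-A blocked (short on res3).
The survivors complete as proc-C, proc-I, proc-E. Step-by-step check (starting from the post-abort pool):
  pool = (3, 5, 5)
  run proc-C (needs (0, 3, 2), free (3, 5, 5)); after release of (2, 1, 0) the pool is (5, 6, 5)
  run proc-I (needs (4, 4, 3), free (5, 6, 5)); after release of (3, 1, 1) the pool is (8, 7, 6)
  run proc-E (needs (1, 7, 2), free (8, 7, 6)); after release of (1, 1, 0) the pool is (9, 8, 6)


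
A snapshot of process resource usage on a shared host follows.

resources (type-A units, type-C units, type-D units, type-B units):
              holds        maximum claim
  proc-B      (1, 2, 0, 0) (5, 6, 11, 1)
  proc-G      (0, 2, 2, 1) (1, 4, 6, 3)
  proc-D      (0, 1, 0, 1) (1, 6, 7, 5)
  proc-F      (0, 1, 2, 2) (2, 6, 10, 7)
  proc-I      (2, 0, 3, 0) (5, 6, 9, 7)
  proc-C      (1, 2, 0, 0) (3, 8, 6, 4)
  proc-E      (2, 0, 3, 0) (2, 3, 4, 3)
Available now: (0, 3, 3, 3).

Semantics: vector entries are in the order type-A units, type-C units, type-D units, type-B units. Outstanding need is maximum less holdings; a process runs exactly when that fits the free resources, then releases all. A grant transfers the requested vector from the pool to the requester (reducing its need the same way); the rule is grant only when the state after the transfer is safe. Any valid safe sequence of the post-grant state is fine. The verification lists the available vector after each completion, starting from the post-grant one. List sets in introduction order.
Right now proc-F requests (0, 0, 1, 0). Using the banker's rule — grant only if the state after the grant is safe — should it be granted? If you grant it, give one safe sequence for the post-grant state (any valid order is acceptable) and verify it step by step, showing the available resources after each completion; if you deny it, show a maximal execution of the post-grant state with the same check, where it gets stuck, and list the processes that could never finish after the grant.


GRANT: granting preserves safety; a valid post-grant sequence is proc-E, proc-G, proc-D, proc-F, proc-C, proc-I, proc-B.
Key observation: the grant leaves (0, 3, 2, 3) free — enough for proc-E, whose release restarts the cascade.
Verifying the post-grant state step by step:
  pool = (0, 3, 2, 3)
  proc-E: need (0, 3, 1, 3) fits (0, 3, 2, 3); releases (2, 0, 3, 0), pool now (2, 3, 5, 3)
  proc-G: need (1, 2, 4, 2) fits (2, 3, 5, 3); releases (0, 2, 2, 1), pool now (2, 5, 7, 4)
  proc-D: need (1, 5, 7, 4) fits (2, 5, 7, 4); releases (0, 1, 0, 1), pool now (2, 6, 7, 5)
  proc-F: need (2, 5, 7, 5) fits (2, 6, 7, 5); releases (0, 1, 3, 2), pool now (2, 7, 10, 7)
  proc-C: need (2, 6, 6, 4) fits (2, 7, 10, 7); releases (1, 2, 0, 0), pool now (3, 9, 10, 7)
  proc-I: need (3, 6, 6, 7) fits (3, 9, 10, 7); releases (2, 0, 3, 0), pool now (5, 9, 13, 7)
  proc-B: need (4, 4, 11, 1) fits (5, 9, 13, 7); releases (1, 2, 0, 0), pool now (6, 11, 13, 7)


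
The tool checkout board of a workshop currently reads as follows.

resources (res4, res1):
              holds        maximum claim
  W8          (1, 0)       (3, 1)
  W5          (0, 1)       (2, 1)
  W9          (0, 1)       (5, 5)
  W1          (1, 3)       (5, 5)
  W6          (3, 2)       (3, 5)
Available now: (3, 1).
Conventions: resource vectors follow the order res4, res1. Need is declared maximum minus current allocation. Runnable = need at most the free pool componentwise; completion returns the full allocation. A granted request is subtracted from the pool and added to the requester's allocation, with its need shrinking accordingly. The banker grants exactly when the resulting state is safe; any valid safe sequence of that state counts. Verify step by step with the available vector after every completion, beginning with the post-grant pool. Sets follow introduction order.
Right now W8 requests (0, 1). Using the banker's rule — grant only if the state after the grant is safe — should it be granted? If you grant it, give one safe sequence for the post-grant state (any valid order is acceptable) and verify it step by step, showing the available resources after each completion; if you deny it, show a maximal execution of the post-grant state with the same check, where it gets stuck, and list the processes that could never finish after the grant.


GRANT — the state after the grant stays safe, e.g. via W5, W8, W1, W6, W9.
Key observation: (3, 0) free after granting still covers W5 first, and each release covers the next.
Step-by-step check of the post-grant state:
  pool = (3, 0)
  W5 needs (2, 0) <= (3, 0) -> finishes; pool += (0, 1) = (3, 1)
  W8 needs (2, 0) <= (3, 1) -> finishes; pool += (1, 1) = (4, 2)
  W1 needs (4, 2) <= (4, 2) -> finishes; pool += (1, 3) = (5, 5)
  W6 needs (0, 3) <= (5, 5) -> finishes; pool += (3, 2) = (8, 7)
  W9 needs (5, 4) <= (8, 7) -> finishes; pool += (0, 1) = (8, 8)


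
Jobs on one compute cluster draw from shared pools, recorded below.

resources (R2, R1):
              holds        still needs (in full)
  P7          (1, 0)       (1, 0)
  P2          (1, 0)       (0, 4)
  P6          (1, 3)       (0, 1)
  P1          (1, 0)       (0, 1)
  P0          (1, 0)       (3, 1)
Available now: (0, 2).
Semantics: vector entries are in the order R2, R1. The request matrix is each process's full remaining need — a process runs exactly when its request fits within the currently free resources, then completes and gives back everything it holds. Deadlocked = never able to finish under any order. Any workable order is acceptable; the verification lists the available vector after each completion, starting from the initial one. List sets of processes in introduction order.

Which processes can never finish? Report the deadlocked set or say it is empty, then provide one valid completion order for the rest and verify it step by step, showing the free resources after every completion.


The deadlocked set is empty.
Key observation: the pool covers P6 at once, and every later process fits after earlier releases.
A valid finishing order for the others: P6, P1, P7, P2, P0. Check, step by step:
  pool = (0, 2)
  run P6 (needs (0, 1), free (0, 2)); after release of (1, 3) the pool is (1, 5)
  run P1 (needs (0, 1), free (1, 5)); after release of (1, 0) the pool is (2, 5)
  run P7 (needs (1, 0), free (2, 5)); after release of (1, 0) the pool is (3, 5)
  run P2 (needs (0, 4), free (3, 5)); after release of (1, 0) the pool is (4, 5)
  run P0 (needs (3, 1), free (4, 5)); after release of (1, 0) the pool is (5, 5)


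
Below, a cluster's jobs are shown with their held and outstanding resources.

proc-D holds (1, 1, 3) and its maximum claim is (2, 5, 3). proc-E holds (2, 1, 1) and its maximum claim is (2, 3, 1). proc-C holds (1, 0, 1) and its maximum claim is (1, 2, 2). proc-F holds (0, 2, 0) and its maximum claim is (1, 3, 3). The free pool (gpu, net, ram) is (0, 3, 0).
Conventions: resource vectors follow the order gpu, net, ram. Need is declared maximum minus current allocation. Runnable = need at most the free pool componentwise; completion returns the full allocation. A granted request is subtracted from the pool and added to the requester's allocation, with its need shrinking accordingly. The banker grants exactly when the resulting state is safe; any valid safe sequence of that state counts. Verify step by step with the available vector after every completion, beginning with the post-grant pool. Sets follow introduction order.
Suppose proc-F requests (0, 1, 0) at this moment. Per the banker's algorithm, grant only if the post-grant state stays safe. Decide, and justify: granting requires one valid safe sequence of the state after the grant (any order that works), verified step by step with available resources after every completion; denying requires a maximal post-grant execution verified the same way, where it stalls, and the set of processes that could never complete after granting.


DENY. Granting would leave the state unsafe.
Key observation: after proc-E, proc-C the pool peaks at (3, 3, 2), and each blocked process is short somewhere: proc-D on net; proc-F on ram.
Pretend the grant happened; the run proc-E, proc-C goes as far as possible. Step-by-step check:
  pool = (0, 2, 0)
  run proc-E (needs (0, 2, 0), free (0, 2, 0)); after release of (2, 1, 1) the pool is (2, 3, 1)
  run proc-C (needs (0, 2, 1), free (2, 3, 1)); after release of (1, 0, 1) the pool is (3, 3, 2)
  proc-D cannot run: need (1, 4, 0) vs free (3, 3, 2) (insufficient net)
  proc-F cannot run: need (1, 0, 3) vs free (3, 3, 2) (insufficient ram)
Had the request been granted, proc-D and proc-F could never finish.


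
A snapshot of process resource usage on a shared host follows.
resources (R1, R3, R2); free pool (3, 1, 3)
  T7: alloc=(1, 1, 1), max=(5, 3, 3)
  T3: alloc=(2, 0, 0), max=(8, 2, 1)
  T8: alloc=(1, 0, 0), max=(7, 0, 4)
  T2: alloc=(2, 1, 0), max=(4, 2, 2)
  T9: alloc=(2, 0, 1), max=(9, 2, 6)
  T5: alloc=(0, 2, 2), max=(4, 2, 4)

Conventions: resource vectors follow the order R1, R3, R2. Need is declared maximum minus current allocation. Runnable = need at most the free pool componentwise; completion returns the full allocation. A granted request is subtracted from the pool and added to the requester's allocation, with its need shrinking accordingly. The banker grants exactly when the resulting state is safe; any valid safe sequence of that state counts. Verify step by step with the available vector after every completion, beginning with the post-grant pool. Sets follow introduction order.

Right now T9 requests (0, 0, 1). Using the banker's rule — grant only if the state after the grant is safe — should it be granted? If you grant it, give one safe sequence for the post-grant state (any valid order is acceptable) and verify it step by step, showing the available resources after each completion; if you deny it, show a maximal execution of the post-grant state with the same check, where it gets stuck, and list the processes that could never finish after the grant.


GRANT. The post-grant state is safe; one safe sequence: T2, T5, T7, T8, T9, T3.
Key observation: after the grant the pool drops to (3, 1, 2), which still lets T2 finish first and unwind the rest.
Verifying the post-grant state step by step:
  pool = (3, 1, 2)
  T2: need (2, 1, 2) fits (3, 1, 2); releases (2, 1, 0), pool now (5, 2, 2)
  T5: need (4, 0, 2) fits (5, 2, 2); releases (0, 2, 2), pool now (5, 4, 4)
  T7: need (4, 2, 2) fits (5, 4, 4); releases (1, 1, 1), pool now (6, 5, 5)
  T8: need (6, 0, 4) fits (6, 5, 5); releases (1, 0, 0), pool now (7, 5, 5)
  T9: need (7, 2, 4) fits (7, 5, 5); releases (2, 0, 2), pool now (9, 5, 7)
  T3: need (6, 2, 1) fits (9, 5, 7); releases (2, 0, 0), pool now (11, 5, 7)


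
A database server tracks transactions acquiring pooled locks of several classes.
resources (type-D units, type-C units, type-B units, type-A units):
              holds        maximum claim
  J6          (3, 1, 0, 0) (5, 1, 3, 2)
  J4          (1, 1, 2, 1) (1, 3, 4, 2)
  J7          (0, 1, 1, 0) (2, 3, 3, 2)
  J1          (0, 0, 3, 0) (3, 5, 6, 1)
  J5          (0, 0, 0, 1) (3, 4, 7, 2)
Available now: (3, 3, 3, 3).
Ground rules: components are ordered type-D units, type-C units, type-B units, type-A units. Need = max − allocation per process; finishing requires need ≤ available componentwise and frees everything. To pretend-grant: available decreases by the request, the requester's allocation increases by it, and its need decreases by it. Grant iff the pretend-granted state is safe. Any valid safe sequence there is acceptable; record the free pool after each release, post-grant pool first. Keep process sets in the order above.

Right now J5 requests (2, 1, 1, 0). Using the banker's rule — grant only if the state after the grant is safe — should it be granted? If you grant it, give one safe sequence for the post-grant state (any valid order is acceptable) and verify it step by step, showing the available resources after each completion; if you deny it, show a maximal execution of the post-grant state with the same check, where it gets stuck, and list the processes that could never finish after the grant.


GRANT. The post-grant state is safe; one safe sequence: J4, J7, J6, J1, J5.
Key observation: with (1, 2, 2, 3) left after the transfer, J4 can run at once — the state stays safe.
Step-by-step check of the post-grant state:
  pool = (1, 2, 2, 3)
  run J4 (needs (0, 2, 2, 1), free (1, 2, 2, 3)); after release of (1, 1, 2, 1) the pool is (2, 3, 4, 4)
  run J7 (needs (2, 2, 2, 2), free (2, 3, 4, 4)); after release of (0, 1, 1, 0) the pool is (2, 4, 5, 4)
  run J6 (needs (2, 0, 3, 2), free (2, 4, 5, 4)); after release of (3, 1, 0, 0) the pool is (5, 5, 5, 4)
  run J1 (needs (3, 5, 3, 1), free (5, 5, 5, 4)); after release of (0, 0, 3, 0) the pool is (5, 5, 8, 4)
  run J5 (needs (1, 3, 6, 1), free (5, 5, 8, 4)); after release of (2, 1, 1, 1) the pool is (7, 6, 9, 5)


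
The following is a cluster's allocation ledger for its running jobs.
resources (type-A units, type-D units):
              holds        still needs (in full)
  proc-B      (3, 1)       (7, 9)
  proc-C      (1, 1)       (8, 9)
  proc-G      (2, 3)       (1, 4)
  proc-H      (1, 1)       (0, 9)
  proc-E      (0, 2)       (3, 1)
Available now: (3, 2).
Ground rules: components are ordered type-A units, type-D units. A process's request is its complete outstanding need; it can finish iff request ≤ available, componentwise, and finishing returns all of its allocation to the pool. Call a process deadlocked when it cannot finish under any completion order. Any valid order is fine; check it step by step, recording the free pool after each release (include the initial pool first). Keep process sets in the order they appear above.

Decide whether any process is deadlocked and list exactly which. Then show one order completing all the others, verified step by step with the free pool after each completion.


The deadlocked set is proc-B, proc-C and proc-H.
Key observation: once proc-E, proc-G finish, the pool peaks at (5, 7) — and every remaining process still needs more type-D units than that.
The rest can finish in the order proc-E, proc-G. Check, step by step:
  pool = (3, 2)
  run proc-E (needs (3, 1), free (3, 2)); after release of (0, 2) the pool is (3, 4)
  run proc-G (needs (1, 4), free (3, 4)); after release of (2, 3) the pool is (5, 7)
None of the blocked processes ever fits:
  proc-B cannot run: need (7, 9) vs free (5, 7) (insufficient type-A units and type-D units)
  proc-C cannot run: need (8, 9) vs free (5, 7) (insufficient type-A units and type-D units)
  proc-H cannot run: need (0, 9) vs free (5, 7) (insufficient type-D units)


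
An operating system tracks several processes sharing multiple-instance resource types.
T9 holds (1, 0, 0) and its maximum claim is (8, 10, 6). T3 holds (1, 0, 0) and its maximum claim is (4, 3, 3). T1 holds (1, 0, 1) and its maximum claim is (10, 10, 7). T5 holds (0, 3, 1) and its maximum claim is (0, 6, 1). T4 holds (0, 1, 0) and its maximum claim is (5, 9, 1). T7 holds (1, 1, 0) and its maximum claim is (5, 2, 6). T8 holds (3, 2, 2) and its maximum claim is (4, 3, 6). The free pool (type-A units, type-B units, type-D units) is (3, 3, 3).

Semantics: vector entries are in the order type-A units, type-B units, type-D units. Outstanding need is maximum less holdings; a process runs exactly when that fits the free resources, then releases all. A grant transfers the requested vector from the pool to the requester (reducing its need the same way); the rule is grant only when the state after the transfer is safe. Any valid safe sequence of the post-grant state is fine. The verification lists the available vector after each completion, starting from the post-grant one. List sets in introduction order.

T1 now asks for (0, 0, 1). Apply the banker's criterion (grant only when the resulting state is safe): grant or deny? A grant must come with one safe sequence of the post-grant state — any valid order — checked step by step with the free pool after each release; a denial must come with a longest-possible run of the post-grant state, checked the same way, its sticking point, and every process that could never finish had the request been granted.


DENY. Granting would leave the state unsafe.
Key observation: after T5, T3 the pool peaks at (4, 6, 3), and each blocked process is short somewhere: T9 on type-A units, type-B units, type-D units; T1 on type-A units, type-B units, type-D units; T4 on type-A units, type-B units; T7 on type-D units; T8 on type-D units.
On the post-grant state, T5, T3 is a maximal run — nothing extends it. Walking it through:
  pool = (3, 3, 2)
  run T5 (needs (0, 3, 0), free (3, 3, 2)); after release of (0, 3, 1) the pool is (3, 6, 3)
  run T3 (needs (3, 3, 3), free (3, 6, 3)); after release of (1, 0, 0) the pool is (4, 6, 3)
  blocked: T9 wants (7, 10, 6), pool (4, 6, 3) — not enough type-A units, type-B units and type-D units
  blocked: T1 wants (9, 10, 5), pool (4, 6, 3) — not enough type-A units, type-B units and type-D units
  blocked: T4 wants (5, 8, 1), pool (4, 6, 3) — not enough type-A units and type-B units
  blocked: T7 wants (4, 1, 6), pool (4, 6, 3) — not enough type-D units
  blocked: T8 wants (1, 1, 4), pool (4, 6, 3) — not enough type-D units
Had the request been granted, T9, T1, T4, T7 and T8 could never finish.
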